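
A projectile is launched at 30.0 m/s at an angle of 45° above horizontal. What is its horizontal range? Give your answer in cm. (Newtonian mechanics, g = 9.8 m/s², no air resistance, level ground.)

R = v₀² × sin(2θ) / g = 30.0² × sin(2 × 45°) / 9.8 = 900.0 × 1.0 / 9.8 = 91.8367 m
R = 91.8367 m / 0.01 = 9184 cm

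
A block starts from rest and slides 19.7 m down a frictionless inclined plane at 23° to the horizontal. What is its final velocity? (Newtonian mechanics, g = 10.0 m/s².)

a = g sin(θ) = 10.0 × sin(23°) = 3.9073 m/s²
v = √(2ad) = √(2 × 3.9073 × 19.7) = 12.41 m/s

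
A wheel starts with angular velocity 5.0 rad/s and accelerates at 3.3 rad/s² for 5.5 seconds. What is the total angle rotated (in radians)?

θ = ω₀t + ½αt² = 5.0×5.5 + ½×3.3×5.5² = 77.41 rad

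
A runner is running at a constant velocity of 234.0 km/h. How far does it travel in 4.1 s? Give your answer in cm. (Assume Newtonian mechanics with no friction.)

v = 234.0 km/h × 0.2777777777777778 = 65.0 m/s
d = v × t = 65.0 × 4.1 = 266.5 m
d = 266.5 m / 0.01 = 26650 cm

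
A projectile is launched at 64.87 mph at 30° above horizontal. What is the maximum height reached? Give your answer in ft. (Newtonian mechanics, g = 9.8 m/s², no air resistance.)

v₀ = 64.87 mph × 0.44704 = 28.9995 m/s
H = v₀² × sin²(θ) / (2g) = 28.9995² × sin(30°)² / (2 × 9.8) = 840.971 × 0.25 / 19.6 = 10.7267 m
H = 10.7267 m / 0.3048 = 35.19 ft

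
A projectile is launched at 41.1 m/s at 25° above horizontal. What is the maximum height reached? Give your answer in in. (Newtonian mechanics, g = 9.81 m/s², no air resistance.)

H = v₀² × sin²(θ) / (2g) = 41.1² × sin(25°)² / (2 × 9.81) = 1689.21 × 0.178606 / 19.62 = 15.3773 m
H = 15.3773 m / 0.0254 = 605.4 in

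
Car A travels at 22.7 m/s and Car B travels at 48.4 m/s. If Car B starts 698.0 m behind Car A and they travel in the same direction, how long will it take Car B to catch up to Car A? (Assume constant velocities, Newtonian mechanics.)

Relative speed: v_rel = 48.4 - 22.7 = 25.7 m/s
Time to catch: t = d₀/v_rel = 698.0/25.7 = 27.16 s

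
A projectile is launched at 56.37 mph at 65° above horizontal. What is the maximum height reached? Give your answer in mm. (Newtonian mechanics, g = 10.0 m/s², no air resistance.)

v₀ = 56.37 mph × 0.44704 = 25.1996 m/s
H = v₀² × sin²(θ) / (2g) = 25.1996² × sin(65°)² / (2 × 10.0) = 635.02 × 0.821394 / 20.0 = 26.0801 m
H = 26.0801 m / 0.001 = 26080 mm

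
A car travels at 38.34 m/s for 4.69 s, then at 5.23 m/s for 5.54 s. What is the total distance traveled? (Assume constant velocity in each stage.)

d₁ = v₁t₁ = 38.34 × 4.69 = 179.8146 m
d₂ = v₂t₂ = 5.23 × 5.54 = 28.9742 m
d_total = 179.8146 + 28.9742 = 208.79 m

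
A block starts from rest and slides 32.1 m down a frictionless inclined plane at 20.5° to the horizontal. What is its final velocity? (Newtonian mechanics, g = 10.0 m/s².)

a = g sin(θ) = 10.0 × sin(20.5°) = 3.5021 m/s²
v = √(2ad) = √(2 × 3.5021 × 32.1) = 14.99 m/s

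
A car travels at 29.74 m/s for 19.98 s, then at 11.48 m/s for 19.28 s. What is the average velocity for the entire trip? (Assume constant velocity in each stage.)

d₁ = v₁t₁ = 29.74 × 19.98 = 594.2052 m
d₂ = v₂t₂ = 11.48 × 19.28 = 221.3344 m
d_total = 815.5396 m, t_total = 39.26 s
v_avg = d_total/t_total = 815.5396/39.26 = 20.77 m/s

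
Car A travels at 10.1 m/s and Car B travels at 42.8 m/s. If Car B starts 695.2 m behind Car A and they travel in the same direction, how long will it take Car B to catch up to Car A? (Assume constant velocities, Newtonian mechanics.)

Relative speed: v_rel = 42.8 - 10.1 = 32.7 m/s
Time to catch: t = d₀/v_rel = 695.2/32.7 = 21.26 s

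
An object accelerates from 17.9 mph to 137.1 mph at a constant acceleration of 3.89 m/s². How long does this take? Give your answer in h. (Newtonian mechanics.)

v₀ = 17.9 mph × 0.44704 = 8.00202 m/s
v = 137.1 mph × 0.44704 = 61.2892 m/s
t = (v - v₀) / a = (61.2892 - 8.00202) / 3.89 = 13.6985 s
t = 13.6985 s / 3600.0 = 0.003805 h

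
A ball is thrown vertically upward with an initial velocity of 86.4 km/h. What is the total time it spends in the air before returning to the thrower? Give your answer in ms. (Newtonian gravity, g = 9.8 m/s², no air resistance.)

v₀ = 86.4 km/h × 0.2777777777777778 = 24.0 m/s
t_total = 2 × v₀ / g = 2 × 24.0 / 9.8 = 4.89796 s
t_total = 4.89796 s / 0.001 = 4898 ms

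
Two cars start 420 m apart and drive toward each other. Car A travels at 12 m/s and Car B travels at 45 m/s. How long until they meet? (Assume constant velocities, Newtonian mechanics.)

Combined speed: v_combined = 12 + 45 = 57 m/s
Time to meet: t = d/v_combined = 420/57 = 7.37 s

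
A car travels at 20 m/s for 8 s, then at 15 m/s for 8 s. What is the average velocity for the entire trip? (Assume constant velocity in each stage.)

d₁ = v₁t₁ = 20 × 8 = 160 m
d₂ = v₂t₂ = 15 × 8 = 120 m
d_total = 280 m, t_total = 16 s
v_avg = d_total/t_total = 280/16 = 17.5 m/s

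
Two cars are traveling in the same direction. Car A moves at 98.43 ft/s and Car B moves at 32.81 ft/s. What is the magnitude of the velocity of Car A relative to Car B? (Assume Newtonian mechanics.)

v_rel = |v_A - v_B| = |98.43 - 32.81| = 65.62 ft/s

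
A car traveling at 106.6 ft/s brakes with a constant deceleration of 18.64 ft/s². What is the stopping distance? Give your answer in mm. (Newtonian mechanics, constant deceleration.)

v₀ = 106.6 ft/s × 0.3048 = 32.4917 m/s
a = 18.64 ft/s² × 0.3048 = 5.68147 m/s²
d = v₀² / (2a) = 32.4917² / (2 × 5.68147) = 1055.71 / 11.3629 = 92.9085 m
d = 92.9085 m / 0.001 = 92910 mm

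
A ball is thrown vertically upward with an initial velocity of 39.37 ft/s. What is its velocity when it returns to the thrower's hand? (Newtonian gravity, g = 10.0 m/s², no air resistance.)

By conservation of energy (no air resistance), the ball returns to the throw height with the same speed as launch, but directed downward.
|v_ground| = v₀ = 39.37 ft/s
v_ground = 39.37 ft/s (downward)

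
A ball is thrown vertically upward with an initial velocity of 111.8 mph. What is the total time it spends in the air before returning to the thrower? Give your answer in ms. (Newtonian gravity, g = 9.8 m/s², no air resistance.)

v₀ = 111.8 mph × 0.44704 = 49.9791 m/s
t_total = 2 × v₀ / g = 2 × 49.9791 / 9.8 = 10.1998 s
t_total = 10.1998 s / 0.001 = 10200 ms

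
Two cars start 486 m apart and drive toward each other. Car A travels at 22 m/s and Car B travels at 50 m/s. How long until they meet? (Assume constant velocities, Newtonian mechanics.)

Combined speed: v_combined = 22 + 50 = 72 m/s
Time to meet: t = d/v_combined = 486/72 = 6.75 s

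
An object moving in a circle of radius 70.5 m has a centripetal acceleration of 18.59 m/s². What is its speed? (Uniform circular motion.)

v = √(a_c × r) = √(18.59 × 70.5) = 36.2 m/s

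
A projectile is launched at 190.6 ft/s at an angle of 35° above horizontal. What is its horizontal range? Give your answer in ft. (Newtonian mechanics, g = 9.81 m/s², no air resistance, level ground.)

v₀ = 190.6 ft/s × 0.3048 = 58.0949 m/s
R = v₀² × sin(2θ) / g = 58.0949² × sin(2 × 35°) / 9.81 = 3375.02 × 0.939693 / 9.81 = 323.291 m
R = 323.291 m / 0.3048 = 1061 ft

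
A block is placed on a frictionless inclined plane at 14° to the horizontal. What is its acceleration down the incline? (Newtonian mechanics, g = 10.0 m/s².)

a = g sin(θ) = 10.0 × sin(14°) = 10.0 × 0.2419 = 2.42 m/s²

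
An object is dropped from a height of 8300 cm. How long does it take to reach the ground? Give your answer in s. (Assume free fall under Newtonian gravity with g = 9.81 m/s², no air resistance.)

h = 8300 cm × 0.01 = 83.0 m
t = √(2h/g) = √(2 × 83.0 / 9.81) = 4.114 s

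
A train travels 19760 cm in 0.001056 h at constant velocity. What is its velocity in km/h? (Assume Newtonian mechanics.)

d = 19760 cm × 0.01 = 197.6 m
t = 0.001056 h × 3600.0 = 3.8016 s
v = d / t = 197.6 / 3.8016 = 51.9781 m/s
v = 51.9781 m/s / 0.2777777777777778 = 187.1 km/h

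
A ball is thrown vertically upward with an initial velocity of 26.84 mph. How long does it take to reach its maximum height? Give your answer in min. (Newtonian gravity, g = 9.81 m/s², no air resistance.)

v₀ = 26.84 mph × 0.44704 = 11.99855 m/s
t_up = v₀ / g = 11.99855 / 9.81 = 1.223094 s
t_up = 1.223094 s / 60.0 = 0.02038 min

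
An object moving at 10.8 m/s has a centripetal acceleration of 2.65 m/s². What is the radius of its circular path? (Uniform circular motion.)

r = v²/a_c = 10.8²/2.65 = 44.02 m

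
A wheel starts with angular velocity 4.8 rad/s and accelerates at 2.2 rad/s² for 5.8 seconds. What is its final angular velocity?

ω = ω₀ + αt = 4.8 + 2.2 × 5.8 = 17.56 rad/s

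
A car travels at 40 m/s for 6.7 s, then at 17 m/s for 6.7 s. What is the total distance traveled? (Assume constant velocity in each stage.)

d₁ = v₁t₁ = 40 × 6.7 = 268.0 m
d₂ = v₂t₂ = 17 × 6.7 = 113.9 m
d_total = 268.0 + 113.9 = 381.9 m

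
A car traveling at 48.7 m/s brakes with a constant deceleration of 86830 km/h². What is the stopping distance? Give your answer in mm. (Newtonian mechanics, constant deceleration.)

a = 86830 km/h² × 7.716049382716049e-05 = 6.69985 m/s²
d = v₀² / (2a) = 48.7² / (2 × 6.69985) = 2371.69 / 13.3997 = 176.996 m
d = 176.996 m / 0.001 = 177000 mm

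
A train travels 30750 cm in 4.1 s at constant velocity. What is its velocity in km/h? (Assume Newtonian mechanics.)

d = 30750 cm × 0.01 = 307.5 m
v = d / t = 307.5 / 4.1 = 75.0 m/s
v = 75.0 m/s / 0.2777777777777778 = 270.0 km/h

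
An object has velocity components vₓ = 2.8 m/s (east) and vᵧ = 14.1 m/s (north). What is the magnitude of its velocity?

|v| = √(vₓ² + vᵧ²) = √(2.8² + 14.1²) = √(206.65) = 14.38 m/s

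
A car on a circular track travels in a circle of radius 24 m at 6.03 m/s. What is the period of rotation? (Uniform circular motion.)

T = 2πr/v = 2π×24/6.03 = 25.01 s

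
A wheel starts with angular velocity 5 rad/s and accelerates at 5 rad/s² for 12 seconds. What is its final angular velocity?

ω = ω₀ + αt = 5 + 5 × 12 = 65 rad/s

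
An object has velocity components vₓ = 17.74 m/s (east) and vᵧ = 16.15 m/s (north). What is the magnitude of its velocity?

|v| = √(vₓ² + vᵧ²) = √(17.74² + 16.15²) = √(575.5301) = 23.99 m/s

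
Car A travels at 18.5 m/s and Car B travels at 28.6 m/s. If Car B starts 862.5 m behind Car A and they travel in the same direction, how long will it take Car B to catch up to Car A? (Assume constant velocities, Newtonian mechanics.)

Relative speed: v_rel = 28.6 - 18.5 = 10.1 m/s
Time to catch: t = d₀/v_rel = 862.5/10.1 = 85.4 s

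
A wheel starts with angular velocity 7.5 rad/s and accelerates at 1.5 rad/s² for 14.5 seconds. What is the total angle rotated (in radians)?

θ = ω₀t + ½αt² = 7.5×14.5 + ½×1.5×14.5² = 266.44 rad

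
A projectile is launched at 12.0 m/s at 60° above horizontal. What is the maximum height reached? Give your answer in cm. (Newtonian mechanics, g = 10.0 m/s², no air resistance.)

H = v₀² × sin²(θ) / (2g) = 12.0² × sin(60°)² / (2 × 10.0) = 144.0 × 0.75 / 20.0 = 5.4 m
H = 5.4 m / 0.01 = 540.0 cm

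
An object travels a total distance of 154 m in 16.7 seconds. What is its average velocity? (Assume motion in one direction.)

v_avg = Δd / Δt = 154 / 16.7 = 9.22 m/s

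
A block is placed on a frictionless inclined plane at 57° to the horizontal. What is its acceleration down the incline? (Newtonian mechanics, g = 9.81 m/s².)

a = g sin(θ) = 9.81 × sin(57°) = 9.81 × 0.8387 = 8.23 m/s²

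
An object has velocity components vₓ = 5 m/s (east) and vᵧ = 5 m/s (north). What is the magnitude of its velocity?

|v| = √(vₓ² + vᵧ²) = √(5² + 5²) = √(50) = 7.07 m/s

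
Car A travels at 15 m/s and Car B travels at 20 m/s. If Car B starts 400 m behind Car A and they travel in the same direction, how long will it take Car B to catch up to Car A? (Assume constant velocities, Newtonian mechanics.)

Relative speed: v_rel = 20 - 15 = 5 m/s
Time to catch: t = d₀/v_rel = 400/5 = 80.0 s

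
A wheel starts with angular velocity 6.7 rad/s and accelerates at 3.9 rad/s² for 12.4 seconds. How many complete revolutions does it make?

θ = ω₀t + ½αt² = 6.7×12.4 + ½×3.9×12.4² = 382.912 rad
Total revolutions = θ/(2π) = 382.912/(2π) = 60.94
Complete revolutions = ⌊60.94⌋ = 60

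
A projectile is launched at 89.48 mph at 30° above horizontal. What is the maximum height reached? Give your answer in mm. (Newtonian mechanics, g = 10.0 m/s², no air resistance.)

v₀ = 89.48 mph × 0.44704 = 40.0011 m/s
H = v₀² × sin²(θ) / (2g) = 40.0011² × sin(30°)² / (2 × 10.0) = 1600.09 × 0.25 / 20.0 = 20.0011 m
H = 20.0011 m / 0.001 = 20000 mm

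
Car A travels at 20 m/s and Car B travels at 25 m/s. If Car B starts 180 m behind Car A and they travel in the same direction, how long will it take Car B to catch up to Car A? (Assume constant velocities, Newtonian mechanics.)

Relative speed: v_rel = 25 - 20 = 5 m/s
Time to catch: t = d₀/v_rel = 180/5 = 36.0 s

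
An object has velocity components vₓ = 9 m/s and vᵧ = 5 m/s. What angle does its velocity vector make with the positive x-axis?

θ = arctan(vᵧ/vₓ) = arctan(5/9) = 29.05°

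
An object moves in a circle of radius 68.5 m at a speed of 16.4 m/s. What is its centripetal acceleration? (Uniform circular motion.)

a_c = v²/r = 16.4²/68.5 = 268.96/68.5 = 3.93 m/s²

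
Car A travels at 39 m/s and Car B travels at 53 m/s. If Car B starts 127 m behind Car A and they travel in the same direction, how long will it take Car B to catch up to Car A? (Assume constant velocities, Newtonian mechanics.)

Relative speed: v_rel = 53 - 39 = 14 m/s
Time to catch: t = d₀/v_rel = 127/14 = 9.07 s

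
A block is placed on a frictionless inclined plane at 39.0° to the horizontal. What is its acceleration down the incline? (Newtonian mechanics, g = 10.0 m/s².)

a = g sin(θ) = 10.0 × sin(39.0°) = 10.0 × 0.6293 = 6.29 m/s²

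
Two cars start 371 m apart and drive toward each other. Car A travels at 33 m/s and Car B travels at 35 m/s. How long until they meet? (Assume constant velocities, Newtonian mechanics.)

Combined speed: v_combined = 33 + 35 = 68 m/s
Time to meet: t = d/v_combined = 371/68 = 5.46 s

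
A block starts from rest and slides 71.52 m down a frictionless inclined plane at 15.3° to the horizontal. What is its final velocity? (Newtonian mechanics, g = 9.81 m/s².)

a = g sin(θ) = 9.81 × sin(15.3°) = 2.5886 m/s²
v = √(2ad) = √(2 × 2.5886 × 71.52) = 19.24 m/s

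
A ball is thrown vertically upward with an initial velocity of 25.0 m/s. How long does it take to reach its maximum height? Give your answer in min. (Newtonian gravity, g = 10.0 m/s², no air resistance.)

t_up = v₀ / g = 25.0 / 10.0 = 2.5 s
t_up = 2.5 s / 60.0 = 0.04167 min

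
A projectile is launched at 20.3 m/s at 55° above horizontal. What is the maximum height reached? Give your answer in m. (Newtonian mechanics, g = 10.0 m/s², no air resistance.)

H = v₀² × sin²(θ) / (2g) = 20.3² × sin(55°)² / (2 × 10.0) = 412.09 × 0.67101 / 20.0 = 13.83 m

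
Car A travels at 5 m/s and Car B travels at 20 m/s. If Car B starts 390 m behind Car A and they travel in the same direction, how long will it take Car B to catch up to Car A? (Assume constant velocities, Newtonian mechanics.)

Relative speed: v_rel = 20 - 5 = 15 m/s
Time to catch: t = d₀/v_rel = 390/15 = 26.0 s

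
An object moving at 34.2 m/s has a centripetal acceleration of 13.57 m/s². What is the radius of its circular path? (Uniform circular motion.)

r = v²/a_c = 34.2²/13.57 = 86.19 m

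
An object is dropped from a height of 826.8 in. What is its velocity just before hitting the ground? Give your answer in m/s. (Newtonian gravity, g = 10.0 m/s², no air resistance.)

h = 826.8 in × 0.0254 = 21.0007 m
v = √(2gh) = √(2 × 10.0 × 21.0007) = 20.49 m/s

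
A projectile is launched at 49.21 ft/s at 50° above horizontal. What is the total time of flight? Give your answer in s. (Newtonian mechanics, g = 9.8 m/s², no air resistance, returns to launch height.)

v₀ = 49.21 ft/s × 0.3048 = 14.9992 m/s
T = 2 × v₀ × sin(θ) / g = 2 × 14.9992 × sin(50°) / 9.8 = 2 × 14.9992 × 0.766044 / 9.8 = 2.345 s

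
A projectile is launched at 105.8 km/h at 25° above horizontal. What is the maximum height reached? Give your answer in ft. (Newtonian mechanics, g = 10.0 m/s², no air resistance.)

v₀ = 105.8 km/h × 0.2777777777777778 = 29.3889 m/s
H = v₀² × sin²(θ) / (2g) = 29.3889² × sin(25°)² / (2 × 10.0) = 863.707 × 0.178606 / 20.0 = 7.71316 m
H = 7.71316 m / 0.3048 = 25.31 ft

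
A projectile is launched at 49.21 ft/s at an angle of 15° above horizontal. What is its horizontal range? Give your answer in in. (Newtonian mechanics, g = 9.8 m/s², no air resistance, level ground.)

v₀ = 49.21 ft/s × 0.3048 = 14.9992 m/s
R = v₀² × sin(2θ) / g = 14.9992² × sin(2 × 15°) / 9.8 = 224.976 × 0.5 / 9.8 = 11.4784 m
R = 11.4784 m / 0.0254 = 451.9 in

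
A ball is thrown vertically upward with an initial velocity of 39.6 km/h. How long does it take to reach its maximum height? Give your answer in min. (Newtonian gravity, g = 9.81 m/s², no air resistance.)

v₀ = 39.6 km/h × 0.2777777777777778 = 11.0 m/s
t_up = v₀ / g = 11.0 / 9.81 = 1.1213 s
t_up = 1.1213 s / 60.0 = 0.01869 min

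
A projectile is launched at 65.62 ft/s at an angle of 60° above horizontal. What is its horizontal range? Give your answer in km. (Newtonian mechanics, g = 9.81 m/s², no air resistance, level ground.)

v₀ = 65.62 ft/s × 0.3048 = 20.001 m/s
R = v₀² × sin(2θ) / g = 20.001² × sin(2 × 60°) / 9.81 = 400.04 × 0.866025 / 9.81 = 35.3155 m
R = 35.3155 m / 1000.0 = 0.03532 km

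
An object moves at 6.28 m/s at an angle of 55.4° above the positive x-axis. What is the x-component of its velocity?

vₓ = v cos(θ) = 6.28 × cos(55.4°) = 3.57 m/s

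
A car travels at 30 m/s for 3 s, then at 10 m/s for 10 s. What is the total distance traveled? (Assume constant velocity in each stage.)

d₁ = v₁t₁ = 30 × 3 = 90 m
d₂ = v₂t₂ = 10 × 10 = 100 m
d_total = 90 + 100 = 190 m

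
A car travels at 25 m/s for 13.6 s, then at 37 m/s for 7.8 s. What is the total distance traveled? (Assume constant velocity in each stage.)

d₁ = v₁t₁ = 25 × 13.6 = 340.0 m
d₂ = v₂t₂ = 37 × 7.8 = 288.6 m
d_total = 340.0 + 288.6 = 628.6 m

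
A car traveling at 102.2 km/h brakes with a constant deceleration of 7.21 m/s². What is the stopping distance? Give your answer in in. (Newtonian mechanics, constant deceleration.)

v₀ = 102.2 km/h × 0.2777777777777778 = 28.3889 m/s
d = v₀² / (2a) = 28.3889² / (2 × 7.21) = 805.93 / 14.42 = 55.8897 m
d = 55.8897 m / 0.0254 = 2200 in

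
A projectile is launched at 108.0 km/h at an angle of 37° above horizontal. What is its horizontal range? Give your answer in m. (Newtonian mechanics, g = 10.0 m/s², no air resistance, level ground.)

v₀ = 108.0 km/h × 0.2777777777777778 = 30.0 m/s
R = v₀² × sin(2θ) / g = 30.0² × sin(2 × 37°) / 10.0 = 900.0 × 0.961262 / 10.0 = 86.51 m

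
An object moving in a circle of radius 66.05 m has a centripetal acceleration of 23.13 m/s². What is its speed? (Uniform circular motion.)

v = √(a_c × r) = √(23.13 × 66.05) = 39.09 m/s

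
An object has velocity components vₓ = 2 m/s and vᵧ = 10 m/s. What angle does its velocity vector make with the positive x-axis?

θ = arctan(vᵧ/vₓ) = arctan(10/2) = 78.69°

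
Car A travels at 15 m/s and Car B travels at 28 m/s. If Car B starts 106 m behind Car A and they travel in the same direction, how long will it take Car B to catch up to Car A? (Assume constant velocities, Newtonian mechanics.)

Relative speed: v_rel = 28 - 15 = 13 m/s
Time to catch: t = d₀/v_rel = 106/13 = 8.15 s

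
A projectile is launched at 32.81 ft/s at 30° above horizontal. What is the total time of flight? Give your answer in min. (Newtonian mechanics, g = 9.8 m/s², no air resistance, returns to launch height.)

v₀ = 32.81 ft/s × 0.3048 = 10.0005 m/s
T = 2 × v₀ × sin(θ) / g = 2 × 10.0005 × sin(30°) / 9.8 = 2 × 10.0005 × 0.5 / 9.8 = 1.02046 s
T = 1.02046 s / 60.0 = 0.01701 min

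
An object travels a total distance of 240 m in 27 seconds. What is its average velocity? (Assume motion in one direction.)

v_avg = Δd / Δt = 240 / 27 = 8.89 m/s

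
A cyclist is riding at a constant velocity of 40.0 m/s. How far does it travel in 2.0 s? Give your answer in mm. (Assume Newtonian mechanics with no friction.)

d = v × t = 40.0 × 2.0 = 80.0 m
d = 80.0 m / 0.001 = 80000 mm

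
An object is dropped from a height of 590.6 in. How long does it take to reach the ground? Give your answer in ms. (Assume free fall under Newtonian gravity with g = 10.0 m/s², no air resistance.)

h = 590.6 in × 0.0254 = 15.0012 m
t = √(2h/g) = √(2 × 15.0012 / 10.0) = 1.73212 s
t = 1.73212 s / 0.001 = 1732 ms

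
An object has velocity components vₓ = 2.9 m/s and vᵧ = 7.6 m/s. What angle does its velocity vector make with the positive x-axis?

θ = arctan(vᵧ/vₓ) = arctan(7.6/2.9) = 69.11°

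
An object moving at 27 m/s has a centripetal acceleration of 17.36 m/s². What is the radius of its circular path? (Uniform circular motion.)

r = v²/a_c = 27²/17.36 = 41.99 m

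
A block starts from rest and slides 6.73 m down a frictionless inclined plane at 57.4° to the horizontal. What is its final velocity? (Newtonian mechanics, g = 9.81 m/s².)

a = g sin(θ) = 9.81 × sin(57.4°) = 8.2645 m/s²
v = √(2ad) = √(2 × 8.2645 × 6.73) = 10.55 m/s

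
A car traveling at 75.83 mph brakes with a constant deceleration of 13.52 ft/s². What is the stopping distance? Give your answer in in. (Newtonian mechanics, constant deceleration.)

v₀ = 75.83 mph × 0.44704 = 33.899 m/s
a = 13.52 ft/s² × 0.3048 = 4.1209 m/s²
d = v₀² / (2a) = 33.899² / (2 × 4.1209) = 1149.14 / 8.2418 = 139.428 m
d = 139.428 m / 0.0254 = 5489 in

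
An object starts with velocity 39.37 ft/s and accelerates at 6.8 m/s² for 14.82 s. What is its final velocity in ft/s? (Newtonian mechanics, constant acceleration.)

v₀ = 39.37 ft/s × 0.3048 = 12.0 m/s
v = v₀ + a × t = 12.0 + 6.8 × 14.82 = 112.776 m/s
v = 112.776 m/s / 0.3048 = 370.0 ft/s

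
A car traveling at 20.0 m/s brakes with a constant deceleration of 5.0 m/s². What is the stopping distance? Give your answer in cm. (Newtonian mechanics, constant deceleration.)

d = v₀² / (2a) = 20.0² / (2 × 5.0) = 400.0 / 10.0 = 40.0 m
d = 40.0 m / 0.01 = 4000 cm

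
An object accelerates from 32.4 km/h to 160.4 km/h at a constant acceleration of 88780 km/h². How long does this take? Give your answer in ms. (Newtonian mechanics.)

v₀ = 32.4 km/h × 0.2777777777777778 = 9.0 m/s
v = 160.4 km/h × 0.2777777777777778 = 44.5556 m/s
a = 88780 km/h² × 7.716049382716049e-05 = 6.85031 m/s²
t = (v - v₀) / a = (44.5556 - 9.0) / 6.85031 = 5.19036 s
t = 5.19036 s / 0.001 = 5190 ms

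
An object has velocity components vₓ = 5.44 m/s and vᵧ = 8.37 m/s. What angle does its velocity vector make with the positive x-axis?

θ = arctan(vᵧ/vₓ) = arctan(8.37/5.44) = 56.98°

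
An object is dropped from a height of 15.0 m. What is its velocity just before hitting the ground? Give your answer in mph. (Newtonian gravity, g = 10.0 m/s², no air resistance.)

v = √(2gh) = √(2 × 10.0 × 15.0) = 17.3205 m/s
v = 17.3205 m/s / 0.44704 = 38.74 mph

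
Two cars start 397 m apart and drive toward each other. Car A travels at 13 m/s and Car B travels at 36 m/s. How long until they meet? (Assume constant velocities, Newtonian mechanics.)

Combined speed: v_combined = 13 + 36 = 49 m/s
Time to meet: t = d/v_combined = 397/49 = 8.1 s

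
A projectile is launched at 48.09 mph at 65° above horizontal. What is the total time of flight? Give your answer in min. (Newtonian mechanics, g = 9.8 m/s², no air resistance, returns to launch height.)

v₀ = 48.09 mph × 0.44704 = 21.4982 m/s
T = 2 × v₀ × sin(θ) / g = 2 × 21.4982 × sin(65°) / 9.8 = 2 × 21.4982 × 0.906308 / 9.8 = 3.97632 s
T = 3.97632 s / 60.0 = 0.06627 min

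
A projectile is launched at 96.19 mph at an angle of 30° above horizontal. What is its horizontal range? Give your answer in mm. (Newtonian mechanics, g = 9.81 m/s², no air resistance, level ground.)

v₀ = 96.19 mph × 0.44704 = 43.0008 m/s
R = v₀² × sin(2θ) / g = 43.0008² × sin(2 × 30°) / 9.81 = 1849.07 × 0.866025 / 9.81 = 163.236 m
R = 163.236 m / 0.001 = 163200 mm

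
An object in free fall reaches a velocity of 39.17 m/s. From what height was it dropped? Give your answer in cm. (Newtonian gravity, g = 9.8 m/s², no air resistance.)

h = v² / (2g) = 39.17² / (2 × 9.8) = 78.28 m
h = 78.28 m / 0.01 = 7828 cm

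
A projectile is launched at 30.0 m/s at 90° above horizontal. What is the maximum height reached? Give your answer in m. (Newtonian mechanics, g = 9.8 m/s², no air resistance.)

H = v₀² × sin²(θ) / (2g) = 30.0² × sin(90°)² / (2 × 9.8) = 900.0 × 1.0 / 19.6 = 45.92 m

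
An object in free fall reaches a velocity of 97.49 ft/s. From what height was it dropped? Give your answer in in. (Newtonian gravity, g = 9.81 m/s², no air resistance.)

v = 97.49 ft/s × 0.3048 = 29.715 m/s
h = v² / (2g) = 29.715² / (2 × 9.81) = 45.0041 m
h = 45.0041 m / 0.0254 = 1772 in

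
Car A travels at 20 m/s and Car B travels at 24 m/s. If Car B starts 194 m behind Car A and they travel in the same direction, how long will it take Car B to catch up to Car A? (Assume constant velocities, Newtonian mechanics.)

Relative speed: v_rel = 24 - 20 = 4 m/s
Time to catch: t = d₀/v_rel = 194/4 = 48.5 s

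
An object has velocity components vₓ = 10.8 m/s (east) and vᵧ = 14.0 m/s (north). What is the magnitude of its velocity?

|v| = √(vₓ² + vᵧ²) = √(10.8² + 14.0²) = √(312.64) = 17.68 m/s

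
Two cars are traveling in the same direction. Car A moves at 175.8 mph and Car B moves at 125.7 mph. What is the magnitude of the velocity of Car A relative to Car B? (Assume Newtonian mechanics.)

v_rel = |v_A - v_B| = |175.8 - 125.7| = 50.1 mph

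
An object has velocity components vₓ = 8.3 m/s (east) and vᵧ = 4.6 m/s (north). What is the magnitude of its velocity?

|v| = √(vₓ² + vᵧ²) = √(8.3² + 4.6²) = √(90.05) = 9.49 m/s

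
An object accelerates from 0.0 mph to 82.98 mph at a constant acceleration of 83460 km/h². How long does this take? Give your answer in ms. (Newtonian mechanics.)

v₀ = 0.0 mph × 0.44704 = 0.0 m/s
v = 82.98 mph × 0.44704 = 37.0954 m/s
a = 83460 km/h² × 7.716049382716049e-05 = 6.43981 m/s²
t = (v - v₀) / a = (37.0954 - 0.0) / 6.43981 = 5.76033 s
t = 5.76033 s / 0.001 = 5760 ms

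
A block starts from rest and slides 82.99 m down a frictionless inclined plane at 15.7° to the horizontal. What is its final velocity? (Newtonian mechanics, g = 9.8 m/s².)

a = g sin(θ) = 9.8 × sin(15.7°) = 2.6519 m/s²
v = √(2ad) = √(2 × 2.6519 × 82.99) = 20.98 m/s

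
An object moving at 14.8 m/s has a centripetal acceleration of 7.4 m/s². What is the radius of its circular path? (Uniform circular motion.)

r = v²/a_c = 14.8²/7.4 = 29.6 m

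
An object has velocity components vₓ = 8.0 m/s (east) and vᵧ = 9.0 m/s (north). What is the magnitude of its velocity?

|v| = √(vₓ² + vᵧ²) = √(8.0² + 9.0²) = √(145.0) = 12.04 m/s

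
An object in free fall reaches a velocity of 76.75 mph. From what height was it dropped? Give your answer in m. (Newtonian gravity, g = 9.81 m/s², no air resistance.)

v = 76.75 mph × 0.44704 = 34.3103 m/s
h = v² / (2g) = 34.3103² / (2 × 9.81) = 60.0 m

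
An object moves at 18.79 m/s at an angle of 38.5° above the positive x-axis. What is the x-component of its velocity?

vₓ = v cos(θ) = 18.79 × cos(38.5°) = 14.71 m/s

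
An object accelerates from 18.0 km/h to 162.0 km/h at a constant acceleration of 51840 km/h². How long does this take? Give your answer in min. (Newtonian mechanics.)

v₀ = 18.0 km/h × 0.2777777777777778 = 5.0 m/s
v = 162.0 km/h × 0.2777777777777778 = 45.0 m/s
a = 51840 km/h² × 7.716049382716049e-05 = 4.0 m/s²
t = (v - v₀) / a = (45.0 - 5.0) / 4.0 = 10.0 s
t = 10.0 s / 60.0 = 0.1667 min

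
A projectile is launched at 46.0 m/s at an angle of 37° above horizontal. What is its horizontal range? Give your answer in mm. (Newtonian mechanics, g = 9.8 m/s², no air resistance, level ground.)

R = v₀² × sin(2θ) / g = 46.0² × sin(2 × 37°) / 9.8 = 2116.0 × 0.961262 / 9.8 = 207.554 m
R = 207.554 m / 0.001 = 207600 mm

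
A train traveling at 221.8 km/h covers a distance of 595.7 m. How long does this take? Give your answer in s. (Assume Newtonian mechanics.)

v = 221.8 km/h × 0.2777777777777778 = 61.6111 m/s
t = d / v = 595.7 / 61.6111 = 9.669 s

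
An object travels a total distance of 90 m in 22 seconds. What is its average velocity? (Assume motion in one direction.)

v_avg = Δd / Δt = 90 / 22 = 4.09 m/s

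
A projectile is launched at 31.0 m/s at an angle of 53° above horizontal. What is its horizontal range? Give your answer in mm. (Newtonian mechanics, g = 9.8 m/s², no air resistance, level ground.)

R = v₀² × sin(2θ) / g = 31.0² × sin(2 × 53°) / 9.8 = 961.0 × 0.961262 / 9.8 = 94.2625 m
R = 94.2625 m / 0.001 = 94260 mm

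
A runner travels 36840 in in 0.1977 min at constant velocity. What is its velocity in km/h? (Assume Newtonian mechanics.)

d = 36840 in × 0.0254 = 935.736 m
t = 0.1977 min × 60.0 = 11.862 s
v = d / t = 935.736 / 11.862 = 78.8852 m/s
v = 78.8852 m/s / 0.2777777777777778 = 284.0 km/h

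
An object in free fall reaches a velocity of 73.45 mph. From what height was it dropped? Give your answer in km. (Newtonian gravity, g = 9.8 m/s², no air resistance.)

v = 73.45 mph × 0.44704 = 32.8351 m/s
h = v² / (2g) = 32.8351² / (2 × 9.8) = 55.0073 m
h = 55.0073 m / 1000.0 = 0.05501 km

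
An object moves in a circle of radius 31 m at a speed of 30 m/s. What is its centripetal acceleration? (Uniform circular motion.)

a_c = v²/r = 30²/31 = 900/31 = 29.03 m/s²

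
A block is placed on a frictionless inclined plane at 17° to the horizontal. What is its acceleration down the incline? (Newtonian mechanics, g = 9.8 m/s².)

a = g sin(θ) = 9.8 × sin(17°) = 9.8 × 0.2924 = 2.87 m/s²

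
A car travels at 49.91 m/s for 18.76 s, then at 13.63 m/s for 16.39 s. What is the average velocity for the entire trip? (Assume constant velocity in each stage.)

d₁ = v₁t₁ = 49.91 × 18.76 = 936.3116 m
d₂ = v₂t₂ = 13.63 × 16.39 = 223.3957 m
d_total = 1159.7073 m, t_total = 35.15 s
v_avg = d_total/t_total = 1159.7073/35.15 = 32.99 m/s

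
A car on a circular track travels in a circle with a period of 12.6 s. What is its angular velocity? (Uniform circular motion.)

ω = 2π/T = 2π/12.6 = 0.4987 rad/s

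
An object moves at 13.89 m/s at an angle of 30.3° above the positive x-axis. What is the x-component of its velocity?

vₓ = v cos(θ) = 13.89 × cos(30.3°) = 11.99 m/s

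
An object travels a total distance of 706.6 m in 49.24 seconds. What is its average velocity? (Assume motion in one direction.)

v_avg = Δd / Δt = 706.6 / 49.24 = 14.35 m/s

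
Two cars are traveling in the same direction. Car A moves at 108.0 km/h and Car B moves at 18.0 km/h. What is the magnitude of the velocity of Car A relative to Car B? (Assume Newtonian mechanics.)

v_rel = |v_A - v_B| = |108.0 - 18.0| = 90.0 km/h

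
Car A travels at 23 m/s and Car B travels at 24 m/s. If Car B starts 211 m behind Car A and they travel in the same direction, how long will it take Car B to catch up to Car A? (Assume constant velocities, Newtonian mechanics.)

Relative speed: v_rel = 24 - 23 = 1 m/s
Time to catch: t = d₀/v_rel = 211/1 = 211.0 s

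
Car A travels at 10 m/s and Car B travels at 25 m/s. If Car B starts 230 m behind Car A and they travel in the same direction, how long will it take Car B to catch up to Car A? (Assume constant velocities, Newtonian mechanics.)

Relative speed: v_rel = 25 - 10 = 15 m/s
Time to catch: t = d₀/v_rel = 230/15 = 15.33 s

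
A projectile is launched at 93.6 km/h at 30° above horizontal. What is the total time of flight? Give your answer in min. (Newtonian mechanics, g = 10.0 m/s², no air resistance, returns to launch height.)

v₀ = 93.6 km/h × 0.2777777777777778 = 26.0 m/s
T = 2 × v₀ × sin(θ) / g = 2 × 26.0 × sin(30°) / 10.0 = 2 × 26.0 × 0.5 / 10.0 = 2.6 s
T = 2.6 s / 60.0 = 0.04333 min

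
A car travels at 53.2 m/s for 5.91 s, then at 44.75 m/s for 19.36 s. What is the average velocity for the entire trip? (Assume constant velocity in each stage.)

d₁ = v₁t₁ = 53.2 × 5.91 = 314.412 m
d₂ = v₂t₂ = 44.75 × 19.36 = 866.36 m
d_total = 1180.772 m, t_total = 25.27 s
v_avg = d_total/t_total = 1180.772/25.27 = 46.73 m/s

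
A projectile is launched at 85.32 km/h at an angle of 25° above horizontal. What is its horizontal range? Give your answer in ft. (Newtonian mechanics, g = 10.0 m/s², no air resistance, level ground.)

v₀ = 85.32 km/h × 0.2777777777777778 = 23.7 m/s
R = v₀² × sin(2θ) / g = 23.7² × sin(2 × 25°) / 10.0 = 561.69 × 0.766044 / 10.0 = 43.0279 m
R = 43.0279 m / 0.3048 = 141.2 ft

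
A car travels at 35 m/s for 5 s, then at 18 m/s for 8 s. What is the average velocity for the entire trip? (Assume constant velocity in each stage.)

d₁ = v₁t₁ = 35 × 5 = 175 m
d₂ = v₂t₂ = 18 × 8 = 144 m
d_total = 319 m, t_total = 13 s
v_avg = d_total/t_total = 319/13 = 24.54 m/s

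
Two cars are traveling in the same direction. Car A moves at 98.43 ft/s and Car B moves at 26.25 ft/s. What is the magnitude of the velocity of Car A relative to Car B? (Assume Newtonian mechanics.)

v_rel = |v_A - v_B| = |98.43 - 26.25| = 72.18 ft/s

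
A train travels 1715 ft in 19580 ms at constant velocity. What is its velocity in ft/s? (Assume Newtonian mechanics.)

d = 1715 ft × 0.3048 = 522.732 m
t = 19580 ms × 0.001 = 19.58 s
v = d / t = 522.732 / 19.58 = 26.6972 m/s
v = 26.6972 m/s / 0.3048 = 87.59 ft/s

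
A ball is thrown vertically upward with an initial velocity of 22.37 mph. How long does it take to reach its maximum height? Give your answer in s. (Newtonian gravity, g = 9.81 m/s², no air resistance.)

v₀ = 22.37 mph × 0.44704 = 10.0003 m/s
t_up = v₀ / g = 10.0003 / 9.81 = 1.019 s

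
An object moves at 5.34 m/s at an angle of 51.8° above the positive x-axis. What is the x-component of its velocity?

vₓ = v cos(θ) = 5.34 × cos(51.8°) = 3.3 m/s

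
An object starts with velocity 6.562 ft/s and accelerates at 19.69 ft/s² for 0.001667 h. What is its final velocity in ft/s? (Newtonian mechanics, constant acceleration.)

v₀ = 6.562 ft/s × 0.3048 = 2.0001 m/s
a = 19.69 ft/s² × 0.3048 = 6.00151 m/s²
t = 0.001667 h × 3600.0 = 6.0012 s
v = v₀ + a × t = 2.0001 + 6.00151 × 6.0012 = 38.0164 m/s
v = 38.0164 m/s / 0.3048 = 124.7 ft/s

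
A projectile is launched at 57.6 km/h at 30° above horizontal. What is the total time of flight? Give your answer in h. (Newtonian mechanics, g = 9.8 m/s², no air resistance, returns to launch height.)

v₀ = 57.6 km/h × 0.2777777777777778 = 16.0 m/s
T = 2 × v₀ × sin(θ) / g = 2 × 16.0 × sin(30°) / 9.8 = 2 × 16.0 × 0.5 / 9.8 = 1.63265 s
T = 1.63265 s / 3600.0 = 0.0004535 h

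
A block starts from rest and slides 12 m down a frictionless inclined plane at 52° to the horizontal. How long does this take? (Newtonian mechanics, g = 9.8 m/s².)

a = g sin(θ) = 9.8 × sin(52°) = 7.7225 m/s²
t = √(2d/a) = √(2 × 12 / 7.7225) = 1.76 s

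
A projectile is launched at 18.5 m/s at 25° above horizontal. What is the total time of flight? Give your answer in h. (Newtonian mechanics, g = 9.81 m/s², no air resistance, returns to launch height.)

T = 2 × v₀ × sin(θ) / g = 2 × 18.5 × sin(25°) / 9.81 = 2 × 18.5 × 0.422618 / 9.81 = 1.59397 s
T = 1.59397 s / 3600.0 = 0.0004428 h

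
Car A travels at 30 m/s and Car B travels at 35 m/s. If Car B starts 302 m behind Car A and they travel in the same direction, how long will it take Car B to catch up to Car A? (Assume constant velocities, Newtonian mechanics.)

Relative speed: v_rel = 35 - 30 = 5 m/s
Time to catch: t = d₀/v_rel = 302/5 = 60.4 s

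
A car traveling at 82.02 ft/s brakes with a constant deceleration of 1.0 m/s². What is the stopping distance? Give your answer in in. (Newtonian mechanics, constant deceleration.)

v₀ = 82.02 ft/s × 0.3048 = 24.9997 m/s
d = v₀² / (2a) = 24.9997² / (2 × 1.0) = 624.985 / 2.0 = 312.493 m
d = 312.493 m / 0.0254 = 12300 in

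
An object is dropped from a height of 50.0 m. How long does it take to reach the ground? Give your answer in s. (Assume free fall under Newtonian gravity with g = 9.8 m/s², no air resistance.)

t = √(2h/g) = √(2 × 50.0 / 9.8) = 3.194 s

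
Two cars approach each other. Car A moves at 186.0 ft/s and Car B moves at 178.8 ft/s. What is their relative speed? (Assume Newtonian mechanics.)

v_rel = v_A + v_B = 186.0 + 178.8 = 364.8 ft/s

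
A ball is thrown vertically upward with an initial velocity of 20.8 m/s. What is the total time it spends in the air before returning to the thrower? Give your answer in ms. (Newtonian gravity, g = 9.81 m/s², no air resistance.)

t_total = 2 × v₀ / g = 2 × 20.8 / 9.81 = 4.24057 s
t_total = 4.24057 s / 0.001 = 4241 ms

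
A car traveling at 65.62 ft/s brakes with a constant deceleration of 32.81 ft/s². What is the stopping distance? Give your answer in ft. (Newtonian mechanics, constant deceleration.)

v₀ = 65.62 ft/s × 0.3048 = 20.001 m/s
a = 32.81 ft/s² × 0.3048 = 10.0005 m/s²
d = v₀² / (2a) = 20.001² / (2 × 10.0005) = 400.04 / 20.001 = 20.001 m
d = 20.001 m / 0.3048 = 65.62 ft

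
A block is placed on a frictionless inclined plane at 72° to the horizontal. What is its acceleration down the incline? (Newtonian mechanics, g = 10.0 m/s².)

a = g sin(θ) = 10.0 × sin(72°) = 10.0 × 0.9511 = 9.51 m/s²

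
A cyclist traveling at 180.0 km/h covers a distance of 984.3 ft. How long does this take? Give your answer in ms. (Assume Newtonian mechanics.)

d = 984.3 ft × 0.3048 = 300.015 m
v = 180.0 km/h × 0.2777777777777778 = 50.0 m/s
t = d / v = 300.015 / 50.0 = 6.0003 s
t = 6.0003 s / 0.001 = 6000 ms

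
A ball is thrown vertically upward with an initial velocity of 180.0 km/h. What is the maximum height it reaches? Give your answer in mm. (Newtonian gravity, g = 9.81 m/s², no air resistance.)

v₀ = 180.0 km/h × 0.2777777777777778 = 50.0 m/s
h_max = v₀² / (2g) = 50.0² / (2 × 9.81) = 2500.0 / 19.62 = 127.421 m
h_max = 127.421 m / 0.001 = 127400 mm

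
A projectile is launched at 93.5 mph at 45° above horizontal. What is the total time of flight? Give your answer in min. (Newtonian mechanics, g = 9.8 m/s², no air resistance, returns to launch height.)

v₀ = 93.5 mph × 0.44704 = 41.7982 m/s
T = 2 × v₀ × sin(θ) / g = 2 × 41.7982 × sin(45°) / 9.8 = 2 × 41.7982 × 0.707107 / 9.8 = 6.0318 s
T = 6.0318 s / 60.0 = 0.1005 min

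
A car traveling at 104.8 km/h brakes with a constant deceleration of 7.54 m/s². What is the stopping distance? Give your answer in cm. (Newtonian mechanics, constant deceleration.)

v₀ = 104.8 km/h × 0.2777777777777778 = 29.1111 m/s
d = v₀² / (2a) = 29.1111² / (2 × 7.54) = 847.456 / 15.08 = 56.1973 m
d = 56.1973 m / 0.01 = 5620 cm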